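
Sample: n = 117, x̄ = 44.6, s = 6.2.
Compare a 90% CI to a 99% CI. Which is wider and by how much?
99% CI is wider by 1.10

df = 116
90% CI: t* = 1.658, (43.65, 45.55), width = 2 · t* · s/√n = 1.90
99% CI: t* = 2.619, (43.10, 46.10), width = 2 · t* · s/√n = 3.00

The 99% CI is wider by 3.00 - 1.90 = 1.10.
Higher confidence requires a wider interval.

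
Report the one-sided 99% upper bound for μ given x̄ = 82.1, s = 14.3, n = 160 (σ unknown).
μ ≤ 84.76

Upper bound (one-sided):
t* = 2.350 (one-sided for 99%)
Upper bound = x̄ + t* · s/√n = 82.1 + 2.350 · 14.3/√160 = 84.76

We are 99% confident that μ ≤ 84.76.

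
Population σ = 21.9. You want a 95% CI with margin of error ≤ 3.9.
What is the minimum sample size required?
n ≥ 122

For margin E ≤ 3.9:
n ≥ (z* · σ / E)²
n ≥ (1.960 · 21.9 / 3.9)²
n ≥ 121.14

Minimum n = 122 (rounding up)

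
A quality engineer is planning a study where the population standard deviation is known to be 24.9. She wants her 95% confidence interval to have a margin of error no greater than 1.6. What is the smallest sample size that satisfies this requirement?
n ≥ 931

For margin E ≤ 1.6:
n ≥ (z* · σ / E)²
n ≥ (1.960 · 24.9 / 1.6)²
n ≥ 930.40

Minimum n = 931 (rounding up)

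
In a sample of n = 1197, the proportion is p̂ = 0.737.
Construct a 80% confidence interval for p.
(0.721, 0.753)

Proportion CI:
SE = √(p̂(1-p̂)/n) = √(0.737 · 0.263 / 1197) = 0.01273

z* = 1.282
Margin = z* · SE = 1.282 · 0.01273 = 0.0163

CI: 0.737 ± 0.0163 = (0.721, 0.753)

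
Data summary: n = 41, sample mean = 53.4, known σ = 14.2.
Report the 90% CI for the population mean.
(49.75, 57.05)

z-interval (σ known):
z* = 1.645 for 90% confidence

Margin of error = z* · σ/√n = 1.645 · 14.2/√41 = 3.65

CI: (53.4 - 3.65, 53.4 + 3.65) = (49.75, 57.05)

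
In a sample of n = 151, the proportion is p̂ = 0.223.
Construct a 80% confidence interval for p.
(0.180, 0.266)

Proportion CI:
SE = √(p̂(1-p̂)/n) = √(0.223 · 0.777 / 151) = 0.03387

z* = 1.282
Margin = z* · SE = 1.282 · 0.03387 = 0.0434

CI: 0.223 ± 0.0434 = (0.180, 0.266)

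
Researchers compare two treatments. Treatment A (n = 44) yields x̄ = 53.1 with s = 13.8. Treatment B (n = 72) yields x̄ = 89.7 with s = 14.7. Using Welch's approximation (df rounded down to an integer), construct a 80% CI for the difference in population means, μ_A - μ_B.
(-40.10, -33.10)

Difference: x̄₁ - x̄₂ = -36.60
SE = √(s₁²/n₁ + s₂²/n₂) = √(13.8²/44 + 14.7²/72) = 2.7073
df = 95.50 → 95 (Welch–Satterthwaite, rounded down)
t* = 1.291

CI: -36.60 ± 1.291 · 2.7073 = -36.60 ± 3.50 = (-40.10, -33.10)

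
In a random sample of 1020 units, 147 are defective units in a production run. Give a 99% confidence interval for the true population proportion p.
(0.116, 0.172)

Proportion CI:
p̂ = 147/1020 = 0.14412
SE = √(p̂(1-p̂)/n) = √(0.14412 · 0.85588 / 1020) = 0.01100

z* = 2.576
Margin = z* · SE = 2.576 · 0.01100 = 0.0283

CI: 0.14412 ± 0.0283 = (0.116, 0.172)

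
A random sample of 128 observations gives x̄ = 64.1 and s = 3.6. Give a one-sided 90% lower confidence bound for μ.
μ ≥ 63.69

Lower bound (one-sided):
t* = 1.288 (one-sided for 90%)
Lower bound = x̄ - t* · s/√n = 64.1 - 1.288 · 3.6/√128 = 63.69

We are 90% confident that μ ≥ 63.69.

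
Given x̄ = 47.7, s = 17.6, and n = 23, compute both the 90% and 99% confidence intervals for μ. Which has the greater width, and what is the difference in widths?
99% CI is wider by 8.09

df = 22
90% CI: t* = 1.717, (41.40, 54.00), width = 2 · t* · s/√n = 12.60
99% CI: t* = 2.819, (37.35, 58.05), width = 2 · t* · s/√n = 20.69

The 99% CI is wider by 20.69 - 12.60 = 8.09.
Higher confidence requires a wider interval.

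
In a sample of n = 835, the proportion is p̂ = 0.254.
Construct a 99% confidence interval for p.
(0.215, 0.293)

Proportion CI:
SE = √(p̂(1-p̂)/n) = √(0.254 · 0.746 / 835) = 0.01506

z* = 2.576
Margin = z* · SE = 2.576 · 0.01506 = 0.0388

CI: 0.254 ± 0.0388 = (0.215, 0.293)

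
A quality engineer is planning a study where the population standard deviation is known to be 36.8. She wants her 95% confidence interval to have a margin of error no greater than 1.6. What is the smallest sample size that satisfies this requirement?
n ≥ 2033

For margin E ≤ 1.6:
n ≥ (z* · σ / E)²
n ≥ (1.960 · 36.8 / 1.6)²
n ≥ 2032.21

Minimum n = 2033 (rounding up)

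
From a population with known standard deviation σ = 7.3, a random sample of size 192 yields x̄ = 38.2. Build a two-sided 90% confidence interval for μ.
(37.33, 39.07)

z-interval (σ known):
z* = 1.645 for 90% confidence

Margin of error = z* · σ/√n = 1.645 · 7.3/√192 = 0.87

CI: (38.2 - 0.87, 38.2 + 0.87) = (37.33, 39.07)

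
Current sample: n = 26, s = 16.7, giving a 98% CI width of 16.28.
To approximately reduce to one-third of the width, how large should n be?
n ≈ 234

CI width ∝ 1/√n
To reduce width by factor 3, need √n to grow by 3 → need 3² = 9 times as many samples.

Current: n = 26, width = 16.28
New: n = 234, width ≈ 5.11

Width reduced by factor of 16.28/5.11 = 3.19.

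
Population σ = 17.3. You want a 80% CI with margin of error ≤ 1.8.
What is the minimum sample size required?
n ≥ 152

For margin E ≤ 1.8:
n ≥ (z* · σ / E)²
n ≥ (1.282 · 17.3 / 1.8)²
n ≥ 151.82

Minimum n = 152 (rounding up)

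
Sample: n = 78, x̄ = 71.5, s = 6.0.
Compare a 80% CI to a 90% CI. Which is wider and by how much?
90% CI is wider by 0.50

df = 77
80% CI: t* = 1.293, (70.62, 72.38), width = 2 · t* · s/√n = 1.76
90% CI: t* = 1.665, (70.37, 72.63), width = 2 · t* · s/√n = 2.26

The 90% CI is wider by 2.26 - 1.76 = 0.50.
Higher confidence requires a wider interval.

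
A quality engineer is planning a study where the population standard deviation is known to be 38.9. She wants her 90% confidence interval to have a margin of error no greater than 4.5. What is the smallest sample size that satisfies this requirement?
n ≥ 203

For margin E ≤ 4.5:
n ≥ (z* · σ / E)²
n ≥ (1.645 · 38.9 / 4.5)²
n ≥ 202.21

Minimum n = 203 (rounding up)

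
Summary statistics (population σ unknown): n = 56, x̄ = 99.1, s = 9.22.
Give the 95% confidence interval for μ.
(96.63, 101.57)

t-interval (σ unknown):
df = n - 1 = 55
t* = 2.004 for 95% confidence

Margin of error = t* · s/√n = 2.004 · 9.22/√56 = 2.47

CI: (96.63, 101.57)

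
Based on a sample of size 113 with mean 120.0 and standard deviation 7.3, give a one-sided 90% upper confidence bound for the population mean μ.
μ ≤ 120.89

Upper bound (one-sided):
t* = 1.289 (one-sided for 90%)
Upper bound = x̄ + t* · s/√n = 120.0 + 1.289 · 7.3/√113 = 120.89

We are 90% confident that μ ≤ 120.89.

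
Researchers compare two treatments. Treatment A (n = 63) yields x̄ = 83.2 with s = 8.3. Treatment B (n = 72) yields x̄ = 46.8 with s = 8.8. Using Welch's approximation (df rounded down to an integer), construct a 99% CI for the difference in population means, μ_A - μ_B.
(32.55, 40.25)

Difference: x̄₁ - x̄₂ = 36.40
SE = √(s₁²/n₁ + s₂²/n₂) = √(8.3²/63 + 8.8²/72) = 1.4728
df = 132.23 → 132 (Welch–Satterthwaite, rounded down)
t* = 2.614

CI: 36.40 ± 2.614 · 1.4728 = 36.40 ± 3.85 = (32.55, 40.25)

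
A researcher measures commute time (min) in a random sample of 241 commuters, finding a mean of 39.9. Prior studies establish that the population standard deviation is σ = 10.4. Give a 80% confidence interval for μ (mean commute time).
(39.04, 40.76)

z-interval (σ known):
z* = 1.282 for 80% confidence

Margin of error = z* · σ/√n = 1.282 · 10.4/√241 = 0.86

CI: (39.9 - 0.86, 39.9 + 0.86) = (39.04, 40.76)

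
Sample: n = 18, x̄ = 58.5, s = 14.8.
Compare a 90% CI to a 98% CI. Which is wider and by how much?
98% CI is wider by 5.77

df = 17
90% CI: t* = 1.740, (52.43, 64.57), width = 2 · t* · s/√n = 12.14
98% CI: t* = 2.567, (49.55, 67.45), width = 2 · t* · s/√n = 17.91

The 98% CI is wider by 17.91 - 12.14 = 5.77.
Higher confidence requires a wider interval.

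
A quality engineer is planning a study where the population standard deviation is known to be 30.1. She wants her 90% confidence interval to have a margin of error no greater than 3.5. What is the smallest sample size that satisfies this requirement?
n ≥ 201

For margin E ≤ 3.5:
n ≥ (z* · σ / E)²
n ≥ (1.645 · 30.1 / 3.5)²
n ≥ 200.14

Minimum n = 201 (rounding up)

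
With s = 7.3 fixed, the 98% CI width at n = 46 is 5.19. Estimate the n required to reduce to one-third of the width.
n ≈ 414

CI width ∝ 1/√n
To reduce width by factor 3, need √n to grow by 3 → need 3² = 9 times as many samples.

Current: n = 46, width = 5.19
New: n = 414, width ≈ 1.68

Width reduced by factor of 5.19/1.68 = 3.09.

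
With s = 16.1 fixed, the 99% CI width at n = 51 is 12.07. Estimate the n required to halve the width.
n ≈ 204

CI width ∝ 1/√n
To reduce width by factor 2, need √n to grow by 2 → need 2² = 4 times as many samples.

Current: n = 51, width = 12.07
New: n = 204, width ≈ 5.86

Width reduced by factor of 12.07/5.86 = 2.06.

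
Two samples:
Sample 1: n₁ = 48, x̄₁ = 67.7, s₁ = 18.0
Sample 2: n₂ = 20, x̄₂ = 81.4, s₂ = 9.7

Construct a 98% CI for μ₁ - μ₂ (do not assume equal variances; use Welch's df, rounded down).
(-21.79, -5.61)

Difference: x̄₁ - x̄₂ = -13.70
SE = √(s₁²/n₁ + s₂²/n₂) = √(18.0²/48 + 9.7²/20) = 3.3844
df = 61.48 → 61 (Welch–Satterthwaite, rounded down)
t* = 2.389

CI: -13.70 ± 2.389 · 3.3844 = -13.70 ± 8.09 = (-21.79, -5.61)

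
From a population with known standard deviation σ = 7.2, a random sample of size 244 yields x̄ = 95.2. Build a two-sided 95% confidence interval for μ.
(94.30, 96.10)

z-interval (σ known):
z* = 1.960 for 95% confidence

Margin of error = z* · σ/√n = 1.960 · 7.2/√244 = 0.90

CI: (95.2 - 0.90, 95.2 + 0.90) = (94.30, 96.10)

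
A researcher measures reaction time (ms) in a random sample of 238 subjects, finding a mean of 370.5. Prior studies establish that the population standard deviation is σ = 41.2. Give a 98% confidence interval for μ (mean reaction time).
(364.29, 376.71)

z-interval (σ known):
z* = 2.326 for 98% confidence

Margin of error = z* · σ/√n = 2.326 · 41.2/√238 = 6.21

CI: (370.5 - 6.21, 370.5 + 6.21) = (364.29, 376.71)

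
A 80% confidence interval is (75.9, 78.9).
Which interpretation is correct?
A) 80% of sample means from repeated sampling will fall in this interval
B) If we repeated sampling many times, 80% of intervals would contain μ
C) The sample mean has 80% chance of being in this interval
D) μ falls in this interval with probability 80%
B

A) Wrong — coverage applies to intervals containing μ, not to future x̄ values.
B) Correct — this is the frequentist long-run coverage interpretation.
C) Wrong — x̄ is observed and sits in the interval by construction.
D) Wrong — μ is fixed; the randomness lives in the interval, not in μ.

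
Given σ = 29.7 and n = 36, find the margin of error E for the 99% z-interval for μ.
Margin of error = 12.75

Margin of error = z* · σ/√n
= 2.576 · 29.7/√36
= 2.576 · 29.7/6.0000
= 12.75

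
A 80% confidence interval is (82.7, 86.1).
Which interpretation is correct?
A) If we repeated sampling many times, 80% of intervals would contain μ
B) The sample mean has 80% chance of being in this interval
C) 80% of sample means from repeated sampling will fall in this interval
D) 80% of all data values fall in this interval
A

A) Correct — this is the frequentist long-run coverage interpretation.
B) Wrong — x̄ is observed and sits in the interval by construction.
C) Wrong — coverage applies to intervals containing μ, not to future x̄ values.
D) Wrong — a CI is about the parameter μ, not individual data values.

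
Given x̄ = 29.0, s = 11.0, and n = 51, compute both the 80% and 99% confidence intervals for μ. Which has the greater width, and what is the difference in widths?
99% CI is wider by 4.25

df = 50
80% CI: t* = 1.299, (27.00, 31.00), width = 2 · t* · s/√n = 4.00
99% CI: t* = 2.678, (24.88, 33.12), width = 2 · t* · s/√n = 8.25

The 99% CI is wider by 8.25 - 4.00 = 4.25.
Higher confidence requires a wider interval.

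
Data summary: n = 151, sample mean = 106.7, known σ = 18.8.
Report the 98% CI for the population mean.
(103.14, 110.26)

z-interval (σ known):
z* = 2.326 for 98% confidence

Margin of error = z* · σ/√n = 2.326 · 18.8/√151 = 3.56

CI: (106.7 - 3.56, 106.7 + 3.56) = (103.14, 110.26)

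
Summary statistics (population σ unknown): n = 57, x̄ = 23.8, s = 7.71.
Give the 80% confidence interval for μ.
(22.48, 25.12)

t-interval (σ unknown):
df = n - 1 = 56
t* = 1.297 for 80% confidence

Margin of error = t* · s/√n = 1.297 · 7.71/√57 = 1.32

CI: (22.48, 25.12)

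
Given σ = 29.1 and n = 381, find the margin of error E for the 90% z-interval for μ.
Margin of error = 2.45

Margin of error = z* · σ/√n
= 1.645 · 29.1/√381
= 1.645 · 29.1/19.5192
= 2.45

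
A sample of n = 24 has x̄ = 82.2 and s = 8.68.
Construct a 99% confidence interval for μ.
(77.23, 87.17)

t-interval (σ unknown):
df = n - 1 = 23
t* = 2.807 for 99% confidence

Margin of error = t* · s/√n = 2.807 · 8.68/√24 = 4.97

CI: (77.23, 87.17)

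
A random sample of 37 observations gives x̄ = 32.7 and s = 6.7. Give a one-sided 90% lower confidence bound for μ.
μ ≥ 31.26

Lower bound (one-sided):
t* = 1.306 (one-sided for 90%)
Lower bound = x̄ - t* · s/√n = 32.7 - 1.306 · 6.7/√37 = 31.26

We are 90% confident that μ ≥ 31.26.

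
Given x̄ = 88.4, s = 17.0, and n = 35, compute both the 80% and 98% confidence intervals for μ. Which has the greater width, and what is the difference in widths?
98% CI is wider by 6.52

df = 34
80% CI: t* = 1.307, (84.64, 92.16), width = 2 · t* · s/√n = 7.51
98% CI: t* = 2.441, (81.39, 95.41), width = 2 · t* · s/√n = 14.03

The 98% CI is wider by 14.03 - 7.51 = 6.52.
Higher confidence requires a wider interval.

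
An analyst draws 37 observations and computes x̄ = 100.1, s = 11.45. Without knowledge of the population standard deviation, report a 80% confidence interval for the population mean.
(97.64, 102.56)

t-interval (σ unknown):
df = n - 1 = 36
t* = 1.306 for 80% confidence

Margin of error = t* · s/√n = 1.306 · 11.45/√37 = 2.46

CI: (97.64, 102.56)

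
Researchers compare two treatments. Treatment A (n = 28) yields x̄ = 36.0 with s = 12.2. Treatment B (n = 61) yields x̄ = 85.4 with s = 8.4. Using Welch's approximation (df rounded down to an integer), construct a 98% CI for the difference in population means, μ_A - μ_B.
(-55.57, -43.23)

Difference: x̄₁ - x̄₂ = -49.40
SE = √(s₁²/n₁ + s₂²/n₂) = √(12.2²/28 + 8.4²/61) = 2.5441
df = 39.19 → 39 (Welch–Satterthwaite, rounded down)
t* = 2.426

CI: -49.40 ± 2.426 · 2.5441 = -49.40 ± 6.17 = (-55.57, -43.23)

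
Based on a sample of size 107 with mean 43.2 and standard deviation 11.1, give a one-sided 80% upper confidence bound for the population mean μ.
μ ≤ 44.11

Upper bound (one-sided):
t* = 0.845 (one-sided for 80%)
Upper bound = x̄ + t* · s/√n = 43.2 + 0.845 · 11.1/√107 = 44.11

We are 80% confident that μ ≤ 44.11.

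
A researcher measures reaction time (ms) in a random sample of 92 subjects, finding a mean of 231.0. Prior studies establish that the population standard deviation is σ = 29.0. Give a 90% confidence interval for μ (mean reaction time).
(226.03, 235.97)

z-interval (σ known):
z* = 1.645 for 90% confidence

Margin of error = z* · σ/√n = 1.645 · 29.0/√92 = 4.97

CI: (231.0 - 4.97, 231.0 + 4.97) = (226.03, 235.97)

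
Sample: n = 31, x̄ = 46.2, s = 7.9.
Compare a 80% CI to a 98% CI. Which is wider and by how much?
98% CI is wider by 3.25

df = 30
80% CI: t* = 1.310, (44.34, 48.06), width = 2 · t* · s/√n = 3.72
98% CI: t* = 2.457, (42.71, 49.69), width = 2 · t* · s/√n = 6.97

The 98% CI is wider by 6.97 - 3.72 = 3.25.
Higher confidence requires a wider interval.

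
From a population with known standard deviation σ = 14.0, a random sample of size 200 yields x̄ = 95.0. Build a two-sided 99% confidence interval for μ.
(92.45, 97.55)

z-interval (σ known):
z* = 2.576 for 99% confidence

Margin of error = z* · σ/√n = 2.576 · 14.0/√200 = 2.55

CI: (95.0 - 2.55, 95.0 + 2.55) = (92.45, 97.55)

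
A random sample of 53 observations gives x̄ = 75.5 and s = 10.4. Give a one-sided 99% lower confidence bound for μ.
μ ≥ 72.07

Lower bound (one-sided):
t* = 2.400 (one-sided for 99%)
Lower bound = x̄ - t* · s/√n = 75.5 - 2.400 · 10.4/√53 = 72.07

We are 99% confident that μ ≥ 72.07.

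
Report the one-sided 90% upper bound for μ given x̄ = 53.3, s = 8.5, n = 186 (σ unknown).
μ ≤ 54.10

Upper bound (one-sided):
t* = 1.286 (one-sided for 90%)
Upper bound = x̄ + t* · s/√n = 53.3 + 1.286 · 8.5/√186 = 54.10

We are 90% confident that μ ≤ 54.10.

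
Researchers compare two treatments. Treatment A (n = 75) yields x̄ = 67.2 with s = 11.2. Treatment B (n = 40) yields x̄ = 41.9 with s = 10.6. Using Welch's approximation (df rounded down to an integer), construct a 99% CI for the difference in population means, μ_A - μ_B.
(19.72, 30.88)

Difference: x̄₁ - x̄₂ = 25.30
SE = √(s₁²/n₁ + s₂²/n₂) = √(11.2²/75 + 10.6²/40) = 2.1170
df = 83.64 → 83 (Welch–Satterthwaite, rounded down)
t* = 2.636

CI: 25.30 ± 2.636 · 2.1170 = 25.30 ± 5.58 = (19.72, 30.88)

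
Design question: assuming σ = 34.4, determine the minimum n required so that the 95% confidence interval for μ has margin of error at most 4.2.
n ≥ 258

For margin E ≤ 4.2:
n ≥ (z* · σ / E)²
n ≥ (1.960 · 34.4 / 4.2)²
n ≥ 257.71

Minimum n = 258 (rounding up)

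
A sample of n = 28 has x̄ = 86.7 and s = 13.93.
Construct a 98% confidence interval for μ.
(80.19, 93.21)

t-interval (σ unknown):
df = n - 1 = 27
t* = 2.473 for 98% confidence

Margin of error = t* · s/√n = 2.473 · 13.93/√28 = 6.51

CI: (80.19, 93.21)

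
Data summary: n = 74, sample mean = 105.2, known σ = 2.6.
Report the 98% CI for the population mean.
(104.50, 105.90)

z-interval (σ known):
z* = 2.326 for 98% confidence

Margin of error = z* · σ/√n = 2.326 · 2.6/√74 = 0.70

CI: (105.2 - 0.70, 105.2 + 0.70) = (104.50, 105.90)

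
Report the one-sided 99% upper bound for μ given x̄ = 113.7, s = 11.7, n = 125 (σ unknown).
μ ≤ 116.17

Upper bound (one-sided):
t* = 2.357 (one-sided for 99%)
Upper bound = x̄ + t* · s/√n = 113.7 + 2.357 · 11.7/√125 = 116.17

We are 99% confident that μ ≤ 116.17.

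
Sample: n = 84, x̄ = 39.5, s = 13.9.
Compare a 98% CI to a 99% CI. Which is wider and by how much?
99% CI is wider by 0.81

df = 83
98% CI: t* = 2.372, (35.90, 43.10), width = 2 · t* · s/√n = 7.19
99% CI: t* = 2.636, (35.50, 43.50), width = 2 · t* · s/√n = 8.00

The 99% CI is wider by 8.00 - 7.19 = 0.81.
Higher confidence requires a wider interval.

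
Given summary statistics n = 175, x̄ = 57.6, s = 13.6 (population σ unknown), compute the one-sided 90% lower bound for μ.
μ ≥ 56.28

Lower bound (one-sided):
t* = 1.286 (one-sided for 90%)
Lower bound = x̄ - t* · s/√n = 57.6 - 1.286 · 13.6/√175 = 56.28

We are 90% confident that μ ≥ 56.28.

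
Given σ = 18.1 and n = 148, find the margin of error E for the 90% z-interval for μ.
Margin of error = 2.45

Margin of error = z* · σ/√n
= 1.645 · 18.1/√148
= 1.645 · 18.1/12.1655
= 2.45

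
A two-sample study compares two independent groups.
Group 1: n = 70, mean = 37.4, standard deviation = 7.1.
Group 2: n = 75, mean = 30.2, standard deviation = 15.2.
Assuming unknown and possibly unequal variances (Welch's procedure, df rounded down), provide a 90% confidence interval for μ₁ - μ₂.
(3.97, 10.43)

Difference: x̄₁ - x̄₂ = 7.20
SE = √(s₁²/n₁ + s₂²/n₂) = √(7.1²/70 + 15.2²/75) = 1.9495
df = 106.41 → 106 (Welch–Satterthwaite, rounded down)
t* = 1.659

CI: 7.20 ± 1.659 · 1.9495 = 7.20 ± 3.23 = (3.97, 10.43)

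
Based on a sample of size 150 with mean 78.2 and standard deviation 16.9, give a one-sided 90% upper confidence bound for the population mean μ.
μ ≤ 79.98

Upper bound (one-sided):
t* = 1.287 (one-sided for 90%)
Upper bound = x̄ + t* · s/√n = 78.2 + 1.287 · 16.9/√150 = 79.98

We are 90% confident that μ ≤ 79.98.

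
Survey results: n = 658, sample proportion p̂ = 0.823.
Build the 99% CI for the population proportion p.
(0.785, 0.861)

Proportion CI:
SE = √(p̂(1-p̂)/n) = √(0.823 · 0.177 / 658) = 0.01488

z* = 2.576
Margin = z* · SE = 2.576 · 0.01488 = 0.0383

CI: 0.823 ± 0.0383 = (0.785, 0.861)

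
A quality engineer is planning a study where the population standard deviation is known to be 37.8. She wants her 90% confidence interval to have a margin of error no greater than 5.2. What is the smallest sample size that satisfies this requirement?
n ≥ 143

For margin E ≤ 5.2:
n ≥ (z* · σ / E)²
n ≥ (1.645 · 37.8 / 5.2)²
n ≥ 142.99

Minimum n = 143 (rounding up)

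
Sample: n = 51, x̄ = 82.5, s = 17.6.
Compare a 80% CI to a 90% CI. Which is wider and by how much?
90% CI is wider by 1.86

df = 50
80% CI: t* = 1.299, (79.30, 85.70), width = 2 · t* · s/√n = 6.40
90% CI: t* = 1.676, (78.37, 86.63), width = 2 · t* · s/√n = 8.26

The 90% CI is wider by 8.26 - 6.40 = 1.86.
Higher confidence requires a wider interval.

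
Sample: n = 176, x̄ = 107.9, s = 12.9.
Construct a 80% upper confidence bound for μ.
μ ≤ 108.72

Upper bound (one-sided):
t* = 0.844 (one-sided for 80%)
Upper bound = x̄ + t* · s/√n = 107.9 + 0.844 · 12.9/√176 = 108.72

We are 80% confident that μ ≤ 108.72.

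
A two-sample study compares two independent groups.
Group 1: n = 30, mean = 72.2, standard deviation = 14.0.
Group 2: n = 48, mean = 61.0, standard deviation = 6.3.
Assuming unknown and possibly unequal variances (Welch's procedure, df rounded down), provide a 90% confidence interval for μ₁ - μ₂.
(6.62, 15.78)

Difference: x̄₁ - x̄₂ = 11.20
SE = √(s₁²/n₁ + s₂²/n₂) = √(14.0²/30 + 6.3²/48) = 2.7130
df = 36.44 → 36 (Welch–Satterthwaite, rounded down)
t* = 1.688

CI: 11.20 ± 1.688 · 2.7130 = 11.20 ± 4.58 = (6.62, 15.78)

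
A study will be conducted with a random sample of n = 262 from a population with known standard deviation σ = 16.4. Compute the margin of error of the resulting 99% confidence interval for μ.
Margin of error = 2.61

Margin of error = z* · σ/√n
= 2.576 · 16.4/√262
= 2.576 · 16.4/16.1864
= 2.61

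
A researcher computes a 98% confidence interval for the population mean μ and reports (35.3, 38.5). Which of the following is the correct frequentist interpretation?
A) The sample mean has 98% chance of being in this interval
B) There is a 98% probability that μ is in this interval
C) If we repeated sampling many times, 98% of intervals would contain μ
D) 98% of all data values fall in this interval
C

A) Wrong — x̄ is observed and sits in the interval by construction.
B) Wrong — μ is fixed; the randomness lives in the interval, not in μ.
C) Correct — this is the frequentist long-run coverage interpretation.
D) Wrong — a CI is about the parameter μ, not individual data values.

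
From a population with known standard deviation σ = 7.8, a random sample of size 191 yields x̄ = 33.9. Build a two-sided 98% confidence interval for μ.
(32.59, 35.21)

z-interval (σ known):
z* = 2.326 for 98% confidence

Margin of error = z* · σ/√n = 2.326 · 7.8/√191 = 1.31

CI: (33.9 - 1.31, 33.9 + 1.31) = (32.59, 35.21)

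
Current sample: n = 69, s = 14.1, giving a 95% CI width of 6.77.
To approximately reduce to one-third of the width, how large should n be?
n ≈ 621

CI width ∝ 1/√n
To reduce width by factor 3, need √n to grow by 3 → need 3² = 9 times as many samples.

Current: n = 69, width = 6.77
New: n = 621, width ≈ 2.22

Width reduced by factor of 6.77/2.22 = 3.05.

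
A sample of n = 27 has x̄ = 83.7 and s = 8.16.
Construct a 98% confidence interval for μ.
(79.81, 87.59)

t-interval (σ unknown):
df = n - 1 = 26
t* = 2.479 for 98% confidence

Margin of error = t* · s/√n = 2.479 · 8.16/√27 = 3.89

CI: (79.81, 87.59)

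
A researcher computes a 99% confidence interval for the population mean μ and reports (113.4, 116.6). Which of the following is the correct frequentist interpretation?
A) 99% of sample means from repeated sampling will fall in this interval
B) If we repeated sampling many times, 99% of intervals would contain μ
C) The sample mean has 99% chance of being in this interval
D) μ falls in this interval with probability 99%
B

A) Wrong — coverage applies to intervals containing μ, not to future x̄ values.
B) Correct — this is the frequentist long-run coverage interpretation.
C) Wrong — x̄ is observed and sits in the interval by construction.
D) Wrong — μ is fixed; the randomness lives in the interval, not in μ.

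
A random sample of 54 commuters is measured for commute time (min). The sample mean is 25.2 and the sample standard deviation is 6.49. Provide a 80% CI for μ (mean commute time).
(24.05, 26.35)

t-interval (σ unknown):
df = n - 1 = 53
t* = 1.298 for 80% confidence

Margin of error = t* · s/√n = 1.298 · 6.49/√54 = 1.15

CI: (24.05, 26.35)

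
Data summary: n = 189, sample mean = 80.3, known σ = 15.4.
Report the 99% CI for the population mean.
(77.41, 83.19)

z-interval (σ known):
z* = 2.576 for 99% confidence

Margin of error = z* · σ/√n = 2.576 · 15.4/√189 = 2.89

CI: (80.3 - 2.89, 80.3 + 2.89) = (77.41, 83.19)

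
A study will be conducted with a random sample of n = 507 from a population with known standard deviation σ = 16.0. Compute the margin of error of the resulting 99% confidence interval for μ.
Margin of error = 1.83

Margin of error = z* · σ/√n
= 2.576 · 16.0/√507
= 2.576 · 16.0/22.5167
= 1.83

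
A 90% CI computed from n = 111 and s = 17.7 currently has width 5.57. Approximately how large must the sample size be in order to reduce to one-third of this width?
n ≈ 999

CI width ∝ 1/√n
To reduce width by factor 3, need √n to grow by 3 → need 3² = 9 times as many samples.

Current: n = 111, width = 5.57
New: n = 999, width ≈ 1.84

Width reduced by factor of 5.57/1.84 = 3.03.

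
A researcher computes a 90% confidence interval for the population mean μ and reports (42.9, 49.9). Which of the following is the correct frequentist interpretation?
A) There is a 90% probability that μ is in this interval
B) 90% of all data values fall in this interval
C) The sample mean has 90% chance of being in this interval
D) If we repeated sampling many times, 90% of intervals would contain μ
D

A) Wrong — μ is fixed; the randomness lives in the interval, not in μ.
B) Wrong — a CI is about the parameter μ, not individual data values.
C) Wrong — x̄ is observed and sits in the interval by construction.
D) Correct — this is the frequentist long-run coverage interpretation.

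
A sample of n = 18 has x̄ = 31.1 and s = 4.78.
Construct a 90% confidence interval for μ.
(29.14, 33.06)

t-interval (σ unknown):
df = n - 1 = 17
t* = 1.740 for 90% confidence

Margin of error = t* · s/√n = 1.740 · 4.78/√18 = 1.96

CI: (29.14, 33.06)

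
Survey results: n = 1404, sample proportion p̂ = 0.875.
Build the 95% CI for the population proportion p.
(0.858, 0.892)

Proportion CI:
SE = √(p̂(1-p̂)/n) = √(0.875 · 0.125 / 1404) = 0.00883

z* = 1.960
Margin = z* · SE = 1.960 · 0.00883 = 0.0173

CI: 0.875 ± 0.0173 = (0.858, 0.892)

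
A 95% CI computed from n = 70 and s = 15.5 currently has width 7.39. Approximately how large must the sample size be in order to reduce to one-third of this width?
n ≈ 630

CI width ∝ 1/√n
To reduce width by factor 3, need √n to grow by 3 → need 3² = 9 times as many samples.

Current: n = 70, width = 7.39
New: n = 630, width ≈ 2.43

Width reduced by factor of 7.39/2.43 = 3.04.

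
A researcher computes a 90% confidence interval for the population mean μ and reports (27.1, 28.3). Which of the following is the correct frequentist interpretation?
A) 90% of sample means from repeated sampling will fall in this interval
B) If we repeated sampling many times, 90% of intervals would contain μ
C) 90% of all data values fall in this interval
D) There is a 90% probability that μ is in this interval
B

A) Wrong — coverage applies to intervals containing μ, not to future x̄ values.
B) Correct — this is the frequentist long-run coverage interpretation.
C) Wrong — a CI is about the parameter μ, not individual data values.
D) Wrong — μ is fixed; the randomness lives in the interval, not in μ.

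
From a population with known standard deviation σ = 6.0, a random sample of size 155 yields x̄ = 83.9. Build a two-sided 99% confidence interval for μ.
(82.66, 85.14)

z-interval (σ known):
z* = 2.576 for 99% confidence

Margin of error = z* · σ/√n = 2.576 · 6.0/√155 = 1.24

CI: (83.9 - 1.24, 83.9 + 1.24) = (82.66, 85.14)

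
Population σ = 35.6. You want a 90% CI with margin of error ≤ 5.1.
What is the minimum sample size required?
n ≥ 132

For margin E ≤ 5.1:
n ≥ (z* · σ / E)²
n ≥ (1.645 · 35.6 / 5.1)²
n ≥ 131.85

Minimum n = 132 (rounding up)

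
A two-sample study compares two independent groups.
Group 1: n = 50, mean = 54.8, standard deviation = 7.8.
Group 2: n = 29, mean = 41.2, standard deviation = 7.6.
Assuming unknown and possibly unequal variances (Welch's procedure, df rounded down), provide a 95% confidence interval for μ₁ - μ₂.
(10.02, 17.18)

Difference: x̄₁ - x̄₂ = 13.60
SE = √(s₁²/n₁ + s₂²/n₂) = √(7.8²/50 + 7.6²/29) = 1.7912
df = 59.89 → 59 (Welch–Satterthwaite, rounded down)
t* = 2.001

CI: 13.60 ± 2.001 · 1.7912 = 13.60 ± 3.58 = (10.02, 17.18)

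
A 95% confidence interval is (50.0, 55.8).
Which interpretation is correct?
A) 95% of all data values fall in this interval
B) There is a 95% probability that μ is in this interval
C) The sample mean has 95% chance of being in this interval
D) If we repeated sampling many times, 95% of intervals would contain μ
D

A) Wrong — a CI is about the parameter μ, not individual data values.
B) Wrong — μ is fixed; the randomness lives in the interval, not in μ.
C) Wrong — x̄ is observed and sits in the interval by construction.
D) Correct — this is the frequentist long-run coverage interpretation.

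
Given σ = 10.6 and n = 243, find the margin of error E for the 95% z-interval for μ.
Margin of error = 1.33

Margin of error = z* · σ/√n
= 1.960 · 10.6/√243
= 1.960 · 10.6/15.5885
= 1.33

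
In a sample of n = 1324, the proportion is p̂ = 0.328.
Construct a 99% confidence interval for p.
(0.295, 0.361)

Proportion CI:
SE = √(p̂(1-p̂)/n) = √(0.328 · 0.672 / 1324) = 0.01290

z* = 2.576
Margin = z* · SE = 2.576 · 0.01290 = 0.0332

CI: 0.328 ± 0.0332 = (0.295, 0.361)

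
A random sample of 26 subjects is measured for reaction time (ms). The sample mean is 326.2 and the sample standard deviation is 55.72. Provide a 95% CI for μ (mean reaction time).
(303.69, 348.71)

t-interval (σ unknown):
df = n - 1 = 25
t* = 2.060 for 95% confidence

Margin of error = t* · s/√n = 2.060 · 55.72/√26 = 22.51

CI: (303.69, 348.71)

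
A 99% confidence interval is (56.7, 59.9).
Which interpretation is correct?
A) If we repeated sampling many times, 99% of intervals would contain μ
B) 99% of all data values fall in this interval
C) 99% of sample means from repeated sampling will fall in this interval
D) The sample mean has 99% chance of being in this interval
A

A) Correct — this is the frequentist long-run coverage interpretation.
B) Wrong — a CI is about the parameter μ, not individual data values.
C) Wrong — coverage applies to intervals containing μ, not to future x̄ values.
D) Wrong — x̄ is observed and sits in the interval by construction.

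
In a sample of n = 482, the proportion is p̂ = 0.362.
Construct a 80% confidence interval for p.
(0.334, 0.390)

Proportion CI:
SE = √(p̂(1-p̂)/n) = √(0.362 · 0.638 / 482) = 0.02189

z* = 1.282
Margin = z* · SE = 1.282 · 0.02189 = 0.0281

CI: 0.362 ± 0.0281 = (0.334, 0.390)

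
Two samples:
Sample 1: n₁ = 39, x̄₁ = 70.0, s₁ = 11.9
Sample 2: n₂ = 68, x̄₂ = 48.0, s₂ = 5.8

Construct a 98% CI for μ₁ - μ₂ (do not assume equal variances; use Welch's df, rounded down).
(17.11, 26.89)

Difference: x̄₁ - x̄₂ = 22.00
SE = √(s₁²/n₁ + s₂²/n₂) = √(11.9²/39 + 5.8²/68) = 2.0312
df = 48.55 → 48 (Welch–Satterthwaite, rounded down)
t* = 2.407

CI: 22.00 ± 2.407 · 2.0312 = 22.00 ± 4.89 = (17.11, 26.89)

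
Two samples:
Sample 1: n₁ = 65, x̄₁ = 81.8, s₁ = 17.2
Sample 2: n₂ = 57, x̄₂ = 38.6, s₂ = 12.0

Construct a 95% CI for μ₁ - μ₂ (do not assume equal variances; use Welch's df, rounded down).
(37.93, 48.47)

Difference: x̄₁ - x̄₂ = 43.20
SE = √(s₁²/n₁ + s₂²/n₂) = √(17.2²/65 + 12.0²/57) = 2.6604
df = 114.46 → 114 (Welch–Satterthwaite, rounded down)
t* = 1.981

CI: 43.20 ± 1.981 · 2.6604 = 43.20 ± 5.27 = (37.93, 48.47)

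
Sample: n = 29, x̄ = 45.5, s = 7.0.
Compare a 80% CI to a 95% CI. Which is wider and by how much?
95% CI is wider by 1.91

df = 28
80% CI: t* = 1.313, (43.79, 47.21), width = 2 · t* · s/√n = 3.41
95% CI: t* = 2.048, (42.84, 48.16), width = 2 · t* · s/√n = 5.32

The 95% CI is wider by 5.32 - 3.41 = 1.91.
Higher confidence requires a wider interval.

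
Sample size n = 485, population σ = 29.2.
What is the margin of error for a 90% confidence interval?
Margin of error = 2.18

Margin of error = z* · σ/√n
= 1.645 · 29.2/√485
= 1.645 · 29.2/22.0227
= 2.18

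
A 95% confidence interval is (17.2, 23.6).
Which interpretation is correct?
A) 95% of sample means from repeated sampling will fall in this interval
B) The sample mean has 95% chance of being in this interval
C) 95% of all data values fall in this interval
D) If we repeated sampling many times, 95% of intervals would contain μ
D

A) Wrong — coverage applies to intervals containing μ, not to future x̄ values.
B) Wrong — x̄ is observed and sits in the interval by construction.
C) Wrong — a CI is about the parameter μ, not individual data values.
D) Correct — this is the frequentist long-run coverage interpretation.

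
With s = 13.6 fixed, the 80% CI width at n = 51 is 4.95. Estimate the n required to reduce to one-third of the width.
n ≈ 459

CI width ∝ 1/√n
To reduce width by factor 3, need √n to grow by 3 → need 3² = 9 times as many samples.

Current: n = 51, width = 4.95
New: n = 459, width ≈ 1.63

Width reduced by factor of 4.95/1.63 = 3.04.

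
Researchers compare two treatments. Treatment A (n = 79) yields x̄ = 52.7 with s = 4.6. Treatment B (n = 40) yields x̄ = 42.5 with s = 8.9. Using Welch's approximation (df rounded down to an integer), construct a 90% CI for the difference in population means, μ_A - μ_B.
(7.69, 12.71)

Difference: x̄₁ - x̄₂ = 10.20
SE = √(s₁²/n₁ + s₂²/n₂) = √(4.6²/79 + 8.9²/40) = 1.4994
df = 49.81 → 49 (Welch–Satterthwaite, rounded down)
t* = 1.677

CI: 10.20 ± 1.677 · 1.4994 = 10.20 ± 2.51 = (7.69, 12.71)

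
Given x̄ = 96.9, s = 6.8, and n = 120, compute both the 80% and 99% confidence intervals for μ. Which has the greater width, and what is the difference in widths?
99% CI is wider by 1.65

df = 119
80% CI: t* = 1.289, (96.10, 97.70), width = 2 · t* · s/√n = 1.60
99% CI: t* = 2.618, (95.27, 98.53), width = 2 · t* · s/√n = 3.25

The 99% CI is wider by 3.25 - 1.60 = 1.65.
Higher confidence requires a wider interval.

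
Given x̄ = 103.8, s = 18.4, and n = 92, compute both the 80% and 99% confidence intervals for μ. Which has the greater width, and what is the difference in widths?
99% CI is wider by 5.14

df = 91
80% CI: t* = 1.291, (101.32, 106.28), width = 2 · t* · s/√n = 4.95
99% CI: t* = 2.631, (98.75, 108.85), width = 2 · t* · s/√n = 10.09

The 99% CI is wider by 10.09 - 4.95 = 5.14.
Higher confidence requires a wider interval.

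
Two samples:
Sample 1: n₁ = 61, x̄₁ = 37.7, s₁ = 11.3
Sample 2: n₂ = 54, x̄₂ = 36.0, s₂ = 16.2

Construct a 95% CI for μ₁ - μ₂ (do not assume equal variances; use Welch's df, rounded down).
(-3.54, 6.94)

Difference: x̄₁ - x̄₂ = 1.70
SE = √(s₁²/n₁ + s₂²/n₂) = √(11.3²/61 + 16.2²/54) = 2.6369
df = 93.21 → 93 (Welch–Satterthwaite, rounded down)
t* = 1.986

CI: 1.70 ± 1.986 · 2.6369 = 1.70 ± 5.24 = (-3.54, 6.94)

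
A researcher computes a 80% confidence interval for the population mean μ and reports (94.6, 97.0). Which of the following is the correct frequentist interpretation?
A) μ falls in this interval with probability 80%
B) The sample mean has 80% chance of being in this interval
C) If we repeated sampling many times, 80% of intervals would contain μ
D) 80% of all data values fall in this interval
C

A) Wrong — μ is fixed; the randomness lives in the interval, not in μ.
B) Wrong — x̄ is observed and sits in the interval by construction.
C) Correct — this is the frequentist long-run coverage interpretation.
D) Wrong — a CI is about the parameter μ, not individual data values.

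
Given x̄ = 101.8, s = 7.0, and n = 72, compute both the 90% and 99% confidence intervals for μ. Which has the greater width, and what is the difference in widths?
99% CI is wider by 1.62

df = 71
90% CI: t* = 1.667, (100.42, 103.18), width = 2 · t* · s/√n = 2.75
99% CI: t* = 2.647, (99.62, 103.98), width = 2 · t* · s/√n = 4.37

The 99% CI is wider by 4.37 - 2.75 = 1.62.
Higher confidence requires a wider interval.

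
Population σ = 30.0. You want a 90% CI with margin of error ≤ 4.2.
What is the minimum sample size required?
n ≥ 139

For margin E ≤ 4.2:
n ≥ (z* · σ / E)²
n ≥ (1.645 · 30.0 / 4.2)²
n ≥ 138.06

Minimum n = 139 (rounding up)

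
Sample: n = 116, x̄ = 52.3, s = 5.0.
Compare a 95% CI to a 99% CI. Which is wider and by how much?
99% CI is wider by 0.59

df = 115
95% CI: t* = 1.981, (51.38, 53.22), width = 2 · t* · s/√n = 1.84
99% CI: t* = 2.619, (51.08, 53.52), width = 2 · t* · s/√n = 2.43

The 99% CI is wider by 2.43 - 1.84 = 0.59.
Higher confidence requires a wider interval.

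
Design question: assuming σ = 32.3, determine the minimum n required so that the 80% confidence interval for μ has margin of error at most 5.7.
n ≥ 53

For margin E ≤ 5.7:
n ≥ (z* · σ / E)²
n ≥ (1.282 · 32.3 / 5.7)²
n ≥ 52.78

Minimum n = 53 (rounding up)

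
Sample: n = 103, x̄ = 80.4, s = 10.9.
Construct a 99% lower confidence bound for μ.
μ ≥ 77.86

Lower bound (one-sided):
t* = 2.363 (one-sided for 99%)
Lower bound = x̄ - t* · s/√n = 80.4 - 2.363 · 10.9/√103 = 77.86

We are 99% confident that μ ≥ 77.86.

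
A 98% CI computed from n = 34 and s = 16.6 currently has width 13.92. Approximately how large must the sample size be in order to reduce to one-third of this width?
n ≈ 306

CI width ∝ 1/√n
To reduce width by factor 3, need √n to grow by 3 → need 3² = 9 times as many samples.

Current: n = 34, width = 13.92
New: n = 306, width ≈ 4.44

Width reduced by factor of 13.92/4.44 = 3.14.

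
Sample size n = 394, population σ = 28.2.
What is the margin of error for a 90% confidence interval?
Margin of error = 2.34

Margin of error = z* · σ/√n
= 1.645 · 28.2/√394
= 1.645 · 28.2/19.8494
= 2.34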